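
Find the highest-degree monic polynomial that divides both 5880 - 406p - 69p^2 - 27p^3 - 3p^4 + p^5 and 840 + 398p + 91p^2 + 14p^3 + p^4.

By polynomial division,
  p^5 - 3p^4 - 27p^3 - 69p^2 - 406p + 5880 = (p - 17)(p^4 + 14p^3 + 91p^2 + 398p + 840) + (120p^3 + 1080p^2 + 5520p + 20160)
  p^4 + 14p^3 + 91p^2 + 398p + 840 = ((1/120)p + 1/24)(120p^3 + 1080p^2 + 5520p + 20160) + (0)
Last nonzero remainder: 120p^3 + 1080p^2 + 5520p + 20160. Dividing through by 120 gives the monic gcd p^3 + 9p^2 + 46p + 168.

168 + 46p + 9p^2 + p^3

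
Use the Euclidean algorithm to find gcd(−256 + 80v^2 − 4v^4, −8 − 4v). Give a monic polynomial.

Repeated division with remainder:
  −4v^4 + 80v^2 − 256 = (v^3 − 2v^2 − 16v + 32)(−4v − 8) + (0)
Last nonzero remainder: −4v − 8. Dividing through by −4 gives the monic gcd v + 2.

2 + v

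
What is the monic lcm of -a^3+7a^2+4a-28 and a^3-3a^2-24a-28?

By polynomial division,
  -a^3+7a^2+4a-28 = (-1)(a^3-3a^2-24a-28) + (4a^2-20a-56)
  a^3-3a^2-24a-28 = ((1/4)a+1/2)(4a^2-20a-56) + (0)
Last nonzero remainder: 4a^2-20a-56. Dividing through by 4 gives the monic gcd a^2-5a-14.
Then lcm(f, g) = f·g / gcd(f, g); expanding and making the result monic gives the answer.

a^4-5a^3-18a^2+20a+56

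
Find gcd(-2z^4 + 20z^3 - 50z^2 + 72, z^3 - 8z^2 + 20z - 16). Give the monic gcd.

z - 2

Euclidean algorithm in ℚ[z]:
  -2z^4 + 20z^3 - 50z^2 + 72 = (-2z + 4)(z^3 - 8z^2 + 20z - 16) + (22z^2 - 112z + 136)
  z^3 - 8z^2 + 20z - 16 = ((1/22)z - 16/121)(22z^2 - 112z + 136) + (-(120/121)z + 240/121)
  22z^2 - 112z + 136 = (-(1331/60)z + 2057/30)(-(120/121)z + 240/121) + (0)
Last nonzero remainder: -(120/121)z + 240/121. Dividing through by -120/121 gives the monic gcd z - 2.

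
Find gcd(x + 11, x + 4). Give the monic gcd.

Repeated division with remainder:
  x + 11 = (x + 4) + (7)
  x + 4 = ((1/7)x + 4/7)(7) + (0)
The last nonzero remainder is the constant 7, so the polynomials are coprime and gcd = 1.

1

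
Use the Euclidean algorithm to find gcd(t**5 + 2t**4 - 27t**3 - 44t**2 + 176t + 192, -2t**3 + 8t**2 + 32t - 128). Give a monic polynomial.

t**2 - 16

Apply the Euclidean algorithm:
  t**5 + 2t**4 - 27t**3 - 44t**2 + 176t + 192 = (-(1/2)t**2 - 3t - 13/2)(-2t**3 + 8t**2 + 32t - 128) + (40t**2 - 640)
  -2t**3 + 8t**2 + 32t - 128 = (-(1/20)t + 1/5)(40t**2 - 640) + (0)
Last nonzero remainder: 40t**2 - 640. Dividing through by 40 gives the monic gcd t**2 - 16.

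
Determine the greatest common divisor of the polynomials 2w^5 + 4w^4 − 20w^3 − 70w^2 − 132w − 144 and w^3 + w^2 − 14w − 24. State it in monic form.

w^3 + w^2 − 14w − 24

Euclidean algorithm in ℚ[w]:
  2w^5 + 4w^4 − 20w^3 − 70w^2 − 132w − 144 = (2w^2 + 2w + 6)(w^3 + w^2 − 14w − 24) + (0)
The last nonzero remainder w^3 + w^2 − 14w − 24 is already monic.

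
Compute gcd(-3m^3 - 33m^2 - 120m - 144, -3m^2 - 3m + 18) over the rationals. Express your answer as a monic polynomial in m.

Repeated division with remainder:
  -3m^3 - 33m^2 - 120m - 144 = (m + 10)(-3m^2 - 3m + 18) + (-108m - 324)
  -3m^2 - 3m + 18 = ((1/36)m - 1/18)(-108m - 324) + (0)
Last nonzero remainder: -108m - 324. Dividing through by -108 gives the monic gcd m + 3.

m + 3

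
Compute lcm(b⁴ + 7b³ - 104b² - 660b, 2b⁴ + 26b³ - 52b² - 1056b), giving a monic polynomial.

Repeated division with remainder:
  b⁴ + 7b³ - 104b² - 660b = (1/2)(2b⁴ + 26b³ - 52b² - 1056b) + (-6b³ - 78b² - 132b)
  2b⁴ + 26b³ - 52b² - 1056b = (-(1/3)b)(-6b³ - 78b² - 132b) + (-96b² - 1056b)
  -6b³ - 78b² - 132b = ((1/16)b + 1/8)(-96b² - 1056b) + (0)
Last nonzero remainder: -96b² - 1056b. Dividing through by -96 gives the monic gcd b² + 11b.
Then lcm(f, g) = f·g / gcd(f, g); expanding and making the result monic gives the answer.

b⁶ + 9b⁵ - 138b⁴ - 1204b³ + 3672b² + 31680b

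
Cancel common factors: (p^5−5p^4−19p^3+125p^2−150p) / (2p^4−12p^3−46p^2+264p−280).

(p^3−8p^2+15p)/(2p^2−18p+28)

Apply the Euclidean algorithm:
  p^5−5p^4−19p^3+125p^2−150p = ((1/2)p+1/2)(2p^4−12p^3−46p^2+264p−280) + (10p^3+16p^2−142p+140)
  2p^4−12p^3−46p^2+264p−280 = ((1/5)p−38/25)(10p^3+16p^2−142p+140) + ((168/25)p^2+(504/25)p−336/5)
  10p^3+16p^2−142p+140 = ((125/84)p−25/12)((168/25)p^2+(504/25)p−336/5) + (0)
Last nonzero remainder: (168/25)p^2+(504/25)p−336/5. Dividing through by 168/25 gives the monic gcd p^2+3p−10.
Cancel p^2+3p−10 from numerator and denominator to get the reduced form.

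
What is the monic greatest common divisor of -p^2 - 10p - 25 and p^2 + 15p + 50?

p + 5

Repeated division with remainder:
  -p^2 - 10p - 25 = (-1)(p^2 + 15p + 50) + (5p + 25)
  p^2 + 15p + 50 = ((1/5)p + 2)(5p + 25) + (0)
Last nonzero remainder: 5p + 25. Dividing through by 5 gives the monic gcd p + 5.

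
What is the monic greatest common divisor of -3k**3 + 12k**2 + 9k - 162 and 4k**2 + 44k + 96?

By polynomial division,
  -3k**3 + 12k**2 + 9k - 162 = (-(3/4)k + 45/4)(4k**2 + 44k + 96) + (-414k - 1242)
  4k**2 + 44k + 96 = (-(2/207)k - 16/207)(-414k - 1242) + (0)
Last nonzero remainder: -414k - 1242. Dividing through by -414 gives the monic gcd k + 3.

k + 3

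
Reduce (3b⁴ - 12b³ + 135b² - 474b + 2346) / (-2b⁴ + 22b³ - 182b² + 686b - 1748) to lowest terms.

Euclidean algorithm in ℚ[b]:
  3b⁴ - 12b³ + 135b² - 474b + 2346 = (-3/2)(-2b⁴ + 22b³ - 182b² + 686b - 1748) + (21b³ - 138b² + 555b - 276)
  -2b⁴ + 22b³ - 182b² + 686b - 1748 = (-(2/21)b + 62/147)(21b³ - 138b² + 555b - 276) + (-(3476/49)b² + (20856/49)b - 79948/49)
  21b³ - 138b² + 555b - 276 = (-(1029/3476)b + 147/869)(-(3476/49)b² + (20856/49)b - 79948/49) + (0)
Last nonzero remainder: -(3476/49)b² + (20856/49)b - 79948/49. Dividing through by -3476/49 gives the monic gcd b² - 6b + 23.
Cancel b² - 6b + 23 from numerator and denominator to get the reduced form.

(-3b² - 6b - 102)/(2b² - 10b + 76)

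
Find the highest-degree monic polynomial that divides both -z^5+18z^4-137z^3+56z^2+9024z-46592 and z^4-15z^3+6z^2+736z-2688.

z^3-9z^2-48z+448

Repeated division with remainder:
  -z^5+18z^4-137z^3+56z^2+9024z-46592 = (-z+3)(z^4-15z^3+6z^2+736z-2688) + (-86z^3+774z^2+4128z-38528)
  z^4-15z^3+6z^2+736z-2688 = (-(1/86)z+3/43)(-86z^3+774z^2+4128z-38528) + (0)
Last nonzero remainder: -86z^3+774z^2+4128z-38528. Dividing through by -86 gives the monic gcd z^3-9z^2-48z+448.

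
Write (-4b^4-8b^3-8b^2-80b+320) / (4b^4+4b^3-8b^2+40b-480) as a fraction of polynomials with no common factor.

(-b+2)/(b-3)

Apply the Euclidean algorithm:
  -4b^4-8b^3-8b^2-80b+320 = (-1)(4b^4+4b^3-8b^2+40b-480) + (-4b^3-16b^2-40b-160)
  4b^4+4b^3-8b^2+40b-480 = (-b+3)(-4b^3-16b^2-40b-160) + (0)
Last nonzero remainder: -4b^3-16b^2-40b-160. Dividing through by -4 gives the monic gcd b^3+4b^2+10b+40.
Cancel b^3+4b^2+10b+40 from numerator and denominator to get the reduced form.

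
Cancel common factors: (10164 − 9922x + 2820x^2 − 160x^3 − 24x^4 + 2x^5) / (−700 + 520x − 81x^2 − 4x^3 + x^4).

Apply the Euclidean algorithm:
  2x^5 − 24x^4 − 160x^3 + 2820x^2 − 9922x + 10164 = (2x − 16)(x^4 − 4x^3 − 81x^2 + 520x − 700) + (−62x^3 + 484x^2 − 202x − 1036)
  x^4 − 4x^3 − 81x^2 + 520x − 700 = (−(1/62)x − 59/961)(−62x^3 + 484x^2 − 202x − 1036) + (−(52416/961)x^2 + (471744/961)x − 733824/961)
  −62x^3 + 484x^2 − 202x − 1036 = ((29791/26208)x + 35557/26208)(−(52416/961)x^2 + (471744/961)x − 733824/961) + (0)
Last nonzero remainder: −(52416/961)x^2 + (471744/961)x − 733824/961. Dividing through by −52416/961 gives the monic gcd x^2 − 9x + 14.
Cancel x^2 − 9x + 14 from numerator and denominator to get the reduced form.

(726 − 242x − 6x^2 + 2x^3)/(−50 + 5x + x^2)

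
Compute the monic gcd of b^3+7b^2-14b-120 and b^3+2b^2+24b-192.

b-4

Euclidean algorithm in ℚ[b]:
  b^3+7b^2-14b-120 = (b^3+2b^2+24b-192) + (5b^2-38b+72)
  b^3+2b^2+24b-192 = ((1/5)b+48/25)(5b^2-38b+72) + ((2064/25)b-8256/25)
  5b^2-38b+72 = ((125/2064)b-75/344)((2064/25)b-8256/25) + (0)
Last nonzero remainder: (2064/25)b-8256/25. Dividing through by 2064/25 gives the monic gcd b-4.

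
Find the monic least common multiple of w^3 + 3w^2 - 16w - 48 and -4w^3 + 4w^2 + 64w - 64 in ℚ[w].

Euclidean algorithm in ℚ[w]:
  w^3 + 3w^2 - 16w - 48 = (-1/4)(-4w^3 + 4w^2 + 64w - 64) + (4w^2 - 64)
  -4w^3 + 4w^2 + 64w - 64 = (-w + 1)(4w^2 - 64) + (0)
Last nonzero remainder: 4w^2 - 64. Dividing through by 4 gives the monic gcd w^2 - 16.
Then lcm(f, g) = f·g / gcd(f, g); expanding and making the result monic gives the answer.

w^4 + 2w^3 - 19w^2 - 32w + 48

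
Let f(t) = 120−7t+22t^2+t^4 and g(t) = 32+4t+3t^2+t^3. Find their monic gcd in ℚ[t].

Apply the Euclidean algorithm:
  t^4+22t^2−7t+120 = (t−3)(t^3+3t^2+4t+32) + (27t^2−27t+216)
  t^3+3t^2+4t+32 = ((1/27)t+4/27)(27t^2−27t+216) + (0)
Last nonzero remainder: 27t^2−27t+216. Dividing through by 27 gives the monic gcd t^2−t+8.

8−t+t^2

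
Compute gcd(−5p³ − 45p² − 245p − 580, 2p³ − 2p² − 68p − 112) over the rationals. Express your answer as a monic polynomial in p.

p + 4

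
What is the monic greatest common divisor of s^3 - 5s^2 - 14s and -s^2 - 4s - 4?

s + 2

Repeated division with remainder:
  s^3 - 5s^2 - 14s = (-s + 9)(-s^2 - 4s - 4) + (18s + 36)
  -s^2 - 4s - 4 = (-(1/18)s - 1/9)(18s + 36) + (0)
Last nonzero remainder: 18s + 36. Dividing through by 18 gives the monic gcd s + 2.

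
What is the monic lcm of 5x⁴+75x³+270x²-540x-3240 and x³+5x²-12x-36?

By polynomial division,
  5x⁴+75x³+270x²-540x-3240 = (5x+50)(x³+5x²-12x-36) + (80x²+240x-1440)
  x³+5x²-12x-36 = ((1/80)x+1/40)(80x²+240x-1440) + (0)
Last nonzero remainder: 80x²+240x-1440. Dividing through by 80 gives the monic gcd x²+3x-18.
Then lcm(f, g) = f·g / gcd(f, g); expanding and making the result monic gives the answer.

x⁵+17x⁴+84x³-864x-1296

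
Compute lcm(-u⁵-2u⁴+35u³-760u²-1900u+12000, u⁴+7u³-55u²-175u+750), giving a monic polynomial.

Repeated division with remainder:
  -u⁵-2u⁴+35u³-760u²-1900u+12000 = (-u+5)(u⁴+7u³-55u²-175u+750) + (-55u³-660u²-275u+8250)
  u⁴+7u³-55u²-175u+750 = (-(1/55)u+1/11)(-55u³-660u²-275u+8250) + (0)
Last nonzero remainder: -55u³-660u²-275u+8250. Dividing through by -55 gives the monic gcd u³+12u²+5u-150.
Then lcm(f, g) = f·g / gcd(f, g); expanding and making the result monic gives the answer.

u⁶-3u⁵-45u⁴+935u³-1900u²-21500u+60000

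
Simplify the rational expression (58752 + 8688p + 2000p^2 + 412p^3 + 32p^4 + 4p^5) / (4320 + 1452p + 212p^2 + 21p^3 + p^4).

(136 − 12p + 4p^2)/(10 + p)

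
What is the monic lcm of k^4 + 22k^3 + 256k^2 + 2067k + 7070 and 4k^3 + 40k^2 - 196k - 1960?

Euclidean algorithm in ℚ[k]:
  k^4 + 22k^3 + 256k^2 + 2067k + 7070 = ((1/4)k + 3)(4k^3 + 40k^2 - 196k - 1960) + (185k^2 + 3145k + 12950)
  4k^3 + 40k^2 - 196k - 1960 = ((4/185)k - 28/185)(185k^2 + 3145k + 12950) + (0)
Last nonzero remainder: 185k^2 + 3145k + 12950. Dividing through by 185 gives the monic gcd k^2 + 17k + 70.
Then lcm(f, g) = f·g / gcd(f, g); expanding and making the result monic gives the answer.

k^5 + 15k^4 + 102k^3 + 275k^2 - 7399k - 49490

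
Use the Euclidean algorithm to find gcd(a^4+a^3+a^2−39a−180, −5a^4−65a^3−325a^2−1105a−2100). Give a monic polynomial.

Euclidean algorithm in ℚ[a]:
  a^4+a^3+a^2−39a−180 = (−1/5)(−5a^4−65a^3−325a^2−1105a−2100) + (−12a^3−64a^2−260a−600)
  −5a^4−65a^3−325a^2−1105a−2100 = ((5/12)a+115/36)(−12a^3−64a^2−260a−600) + (−(110/9)a^2−(220/9)a−550/3)
  −12a^3−64a^2−260a−600 = ((54/55)a+36/11)(−(110/9)a^2−(220/9)a−550/3) + (0)
Last nonzero remainder: −(110/9)a^2−(220/9)a−550/3. Dividing through by −110/9 gives the monic gcd a^2+2a+15.

a^2+2a+15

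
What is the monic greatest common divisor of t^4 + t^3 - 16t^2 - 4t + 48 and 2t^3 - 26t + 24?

t^2 + t - 12

Euclidean algorithm in ℚ[t]:
  t^4 + t^3 - 16t^2 - 4t + 48 = ((1/2)t + 1/2)(2t^3 - 26t + 24) + (-3t^2 - 3t + 36)
  2t^3 - 26t + 24 = (-(2/3)t + 2/3)(-3t^2 - 3t + 36) + (0)
Last nonzero remainder: -3t^2 - 3t + 36. Dividing through by -3 gives the monic gcd t^2 + t - 12.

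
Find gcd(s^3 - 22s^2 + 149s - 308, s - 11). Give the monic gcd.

s - 11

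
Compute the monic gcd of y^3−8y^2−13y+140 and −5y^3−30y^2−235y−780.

Apply the Euclidean algorithm:
  y^3−8y^2−13y+140 = (−1/5)(−5y^3−30y^2−235y−780) + (−14y^2−60y−16)
  −5y^3−30y^2−235y−780 = ((5/14)y+30/49)(−14y^2−60y−16) + (−(9435/49)y−37740/49)
  −14y^2−60y−16 = ((686/9435)y+196/9435)(−(9435/49)y−37740/49) + (0)
Last nonzero remainder: −(9435/49)y−37740/49. Dividing through by −9435/49 gives the monic gcd y+4.

y+4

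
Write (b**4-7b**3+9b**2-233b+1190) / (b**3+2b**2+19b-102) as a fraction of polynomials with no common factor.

(b**2-12b+35)/(b-3)

Euclidean algorithm in ℚ[b]:
  b**4-7b**3+9b**2-233b+1190 = (b-9)(b**3+2b**2+19b-102) + (8b**2+40b+272)
  b**3+2b**2+19b-102 = ((1/8)b-3/8)(8b**2+40b+272) + (0)
Last nonzero remainder: 8b**2+40b+272. Dividing through by 8 gives the monic gcd b**2+5b+34.
Cancel b**2+5b+34 from numerator and denominator to get the reduced form.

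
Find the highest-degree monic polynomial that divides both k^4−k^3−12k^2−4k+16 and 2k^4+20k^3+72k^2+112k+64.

k^2+4k+4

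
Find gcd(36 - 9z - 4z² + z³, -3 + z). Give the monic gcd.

Euclidean algorithm in ℚ[z]:
  z³ - 4z² - 9z + 36 = (z² - z - 12)(z - 3) + (0)
The last nonzero remainder z - 3 is already monic.

-3 + z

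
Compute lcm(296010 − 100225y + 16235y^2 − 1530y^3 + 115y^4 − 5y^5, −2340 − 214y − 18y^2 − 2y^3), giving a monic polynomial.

−592020 + 141248y − 12425y^2 − 187y^3 + 76y^4 − 13y^5 + y^6

Repeated division with remainder:
  −5y^5 + 115y^4 − 1530y^3 + 16235y^2 − 100225y + 296010 = ((5/2)y^2 − 80y + 2435/2)(−2y^3 − 18y^2 − 214y − 2340) + (26880y^2 − 26880y + 3144960)
  −2y^3 − 18y^2 − 214y − 2340 = (−(1/13440)y − 1/1344)(26880y^2 − 26880y + 3144960) + (0)
Last nonzero remainder: 26880y^2 − 26880y + 3144960. Dividing through by 26880 gives the monic gcd y^2 − y + 117.
Then lcm(f, g) = f·g / gcd(f, g); expanding and making the result monic gives the answer.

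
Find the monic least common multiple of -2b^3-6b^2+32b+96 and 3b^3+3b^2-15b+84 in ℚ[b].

b^5-18b^3+21b^2+32b-336

By polynomial division,
  -2b^3-6b^2+32b+96 = (-2/3)(3b^3+3b^2-15b+84) + (-4b^2+22b+152)
  3b^3+3b^2-15b+84 = (-(3/4)b-39/8)(-4b^2+22b+152) + ((825/4)b+825)
  -4b^2+22b+152 = (-(16/825)b+152/825)((825/4)b+825) + (0)
Last nonzero remainder: (825/4)b+825. Dividing through by 825/4 gives the monic gcd b+4.
Then lcm(f, g) = f·g / gcd(f, g); expanding and making the result monic gives the answer.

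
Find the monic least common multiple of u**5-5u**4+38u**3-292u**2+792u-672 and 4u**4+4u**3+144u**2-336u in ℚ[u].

By polynomial division,
  u**5-5u**4+38u**3-292u**2+792u-672 = ((1/4)u-3/2)(4u**4+4u**3+144u**2-336u) + (8u**3+8u**2+288u-672)
  4u**4+4u**3+144u**2-336u = ((1/2)u)(8u**3+8u**2+288u-672) + (0)
Last nonzero remainder: 8u**3+8u**2+288u-672. Dividing through by 8 gives the monic gcd u**3+u**2+36u-84.
Then lcm(f, g) = f·g / gcd(f, g); expanding and making the result monic gives the answer.

u**6-5u**5+38u**4-292u**3+792u**2-672u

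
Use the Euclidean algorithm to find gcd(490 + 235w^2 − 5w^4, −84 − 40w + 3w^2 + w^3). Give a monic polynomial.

7 + w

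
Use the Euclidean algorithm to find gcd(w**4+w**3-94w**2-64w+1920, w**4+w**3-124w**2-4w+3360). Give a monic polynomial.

Repeated division with remainder:
  w**4+w**3-94w**2-64w+1920 = (w**4+w**3-124w**2-4w+3360) + (30w**2-60w-1440)
  w**4+w**3-124w**2-4w+3360 = ((1/30)w**2+(1/10)w-7/3)(30w**2-60w-1440) + (0)
Last nonzero remainder: 30w**2-60w-1440. Dividing through by 30 gives the monic gcd w**2-2w-48.

w**2-2w-48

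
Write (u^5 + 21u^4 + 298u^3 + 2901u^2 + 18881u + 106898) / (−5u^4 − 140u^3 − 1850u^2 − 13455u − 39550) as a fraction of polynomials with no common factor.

Apply the Euclidean algorithm:
  u^5 + 21u^4 + 298u^3 + 2901u^2 + 18881u + 106898 = (−(1/5)u + 7/5)(−5u^4 − 140u^3 − 1850u^2 − 13455u − 39550) + (124u^3 + 2800u^2 + 29808u + 162268)
  −5u^4 − 140u^3 − 1850u^2 − 13455u − 39550 = (−(5/124)u − 210/961)(124u^3 + 2800u^2 + 29808u + 162268) + (−(34790/961)u^2 − (382690/961)u − 3931270/961)
  124u^3 + 2800u^2 + 29808u + 162268 = (−(59582/17395)u − 689998/17395)(−(34790/961)u^2 − (382690/961)u − 3931270/961) + (0)
Last nonzero remainder: −(34790/961)u^2 − (382690/961)u − 3931270/961. Dividing through by −34790/961 gives the monic gcd u^2 + 11u + 113.
Cancel u^2 + 11u + 113 from numerator and denominator to get the reduced form.

(−u^3 − 10u^2 − 75u − 946)/(5u^2 + 85u + 350)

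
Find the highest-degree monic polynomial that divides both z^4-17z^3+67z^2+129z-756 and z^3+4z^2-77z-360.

Euclidean algorithm in ℚ[z]:
  z^4-17z^3+67z^2+129z-756 = (z-21)(z^3+4z^2-77z-360) + (228z^2-1128z-8316)
  z^3+4z^2-77z-360 = ((1/228)z+85/2166)(228z^2-1128z-8316) + ((1350/361)z-12150/361)
  228z^2-1128z-8316 = ((13718/225)z+55594/225)((1350/361)z-12150/361) + (0)
Last nonzero remainder: (1350/361)z-12150/361. Dividing through by 1350/361 gives the monic gcd z-9.

z-9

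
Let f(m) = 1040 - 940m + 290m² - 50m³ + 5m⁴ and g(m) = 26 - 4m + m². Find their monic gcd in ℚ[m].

26 - 4m + m²

Euclidean algorithm in ℚ[m]:
  5m⁴ - 50m³ + 290m² - 940m + 1040 = (5m² - 30m + 40)(m² - 4m + 26) + (0)
The last nonzero remainder m² - 4m + 26 is already monic.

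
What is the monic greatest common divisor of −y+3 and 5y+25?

1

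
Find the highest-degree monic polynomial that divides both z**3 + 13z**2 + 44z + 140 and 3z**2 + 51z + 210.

Apply the Euclidean algorithm:
  z**3 + 13z**2 + 44z + 140 = ((1/3)z - 4/3)(3z**2 + 51z + 210) + (42z + 420)
  3z**2 + 51z + 210 = ((1/14)z + 1/2)(42z + 420) + (0)
Last nonzero remainder: 42z + 420. Dividing through by 42 gives the monic gcd z + 10.

z + 10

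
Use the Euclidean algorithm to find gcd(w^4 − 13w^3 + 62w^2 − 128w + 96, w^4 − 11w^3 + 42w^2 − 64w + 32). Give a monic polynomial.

Repeated division with remainder:
  w^4 − 13w^3 + 62w^2 − 128w + 96 = (w^4 − 11w^3 + 42w^2 − 64w + 32) + (−2w^3 + 20w^2 − 64w + 64)
  w^4 − 11w^3 + 42w^2 − 64w + 32 = (−(1/2)w + 1/2)(−2w^3 + 20w^2 − 64w + 64) + (0)
Last nonzero remainder: −2w^3 + 20w^2 − 64w + 64. Dividing through by −2 gives the monic gcd w^3 − 10w^2 + 32w − 32.

w^3 − 10w^2 + 32w − 32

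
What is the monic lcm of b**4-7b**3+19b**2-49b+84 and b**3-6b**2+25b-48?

b**6-10b**5+56b**4-218b**3+535b**2-1036b+1344

Repeated division with remainder:
  b**4-7b**3+19b**2-49b+84 = (b-1)(b**3-6b**2+25b-48) + (-12b**2+24b+36)
  b**3-6b**2+25b-48 = (-(1/12)b+1/3)(-12b**2+24b+36) + (20b-60)
  -12b**2+24b+36 = (-(3/5)b-3/5)(20b-60) + (0)
Last nonzero remainder: 20b-60. Dividing through by 20 gives the monic gcd b-3.
Then lcm(f, g) = f·g / gcd(f, g); expanding and making the result monic gives the answer.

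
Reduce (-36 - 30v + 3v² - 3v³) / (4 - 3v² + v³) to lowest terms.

(-36 + 6v - 3v²)/(4 - 4v + v²)

Apply the Euclidean algorithm:
  -3v³ + 3v² - 30v - 36 = (-3)(v³ - 3v² + 4) + (-6v² - 30v - 24)
  v³ - 3v² + 4 = (-(1/6)v + 4/3)(-6v² - 30v - 24) + (36v + 36)
  -6v² - 30v - 24 = (-(1/6)v - 2/3)(36v + 36) + (0)
Last nonzero remainder: 36v + 36. Dividing through by 36 gives the monic gcd v + 1.
Cancel v + 1 from numerator and denominator to get the reduced form.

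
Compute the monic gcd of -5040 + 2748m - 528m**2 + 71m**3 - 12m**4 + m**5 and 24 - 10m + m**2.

24 - 10m + m**2

Apply the Euclidean algorithm:
  m**5 - 12m**4 + 71m**3 - 528m**2 + 2748m - 5040 = (m**3 - 2m**2 + 27m - 210)(m**2 - 10m + 24) + (0)
The last nonzero remainder m**2 - 10m + 24 is already monic.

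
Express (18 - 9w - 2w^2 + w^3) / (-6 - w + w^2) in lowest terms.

(-6 + w + w^2)/(2 + w)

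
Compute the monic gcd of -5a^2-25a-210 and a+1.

Apply the Euclidean algorithm:
  -5a^2-25a-210 = (-5a-20)(a+1) + (-190)
  a+1 = (-(1/190)a-1/190)(-190) + (0)
The last nonzero remainder is the constant -190, so the polynomials are coprime and gcd = 1.

1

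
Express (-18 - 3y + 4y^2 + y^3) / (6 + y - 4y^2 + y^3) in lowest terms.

(9 + 6y + y^2)/(-3 - 2y + y^2)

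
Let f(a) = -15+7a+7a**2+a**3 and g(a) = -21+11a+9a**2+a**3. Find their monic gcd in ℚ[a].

-3+2a+a**2

Apply the Euclidean algorithm:
  a**3+7a**2+7a-15 = (a**3+9a**2+11a-21) + (-2a**2-4a+6)
  a**3+9a**2+11a-21 = (-(1/2)a-7/2)(-2a**2-4a+6) + (0)
Last nonzero remainder: -2a**2-4a+6. Dividing through by -2 gives the monic gcd a**2+2a-3.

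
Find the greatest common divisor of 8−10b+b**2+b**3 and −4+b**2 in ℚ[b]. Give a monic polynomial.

−2+b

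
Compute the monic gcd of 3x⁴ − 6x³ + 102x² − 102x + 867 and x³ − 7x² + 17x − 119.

x² + 17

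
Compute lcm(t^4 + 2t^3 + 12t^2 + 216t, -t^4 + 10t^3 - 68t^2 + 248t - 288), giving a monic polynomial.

Euclidean algorithm in ℚ[t]:
  t^4 + 2t^3 + 12t^2 + 216t = (-1)(-t^4 + 10t^3 - 68t^2 + 248t - 288) + (12t^3 - 56t^2 + 464t - 288)
  -t^4 + 10t^3 - 68t^2 + 248t - 288 = (-(1/12)t + 4/9)(12t^3 - 56t^2 + 464t - 288) + (-(40/9)t^2 + (160/9)t - 160)
  12t^3 - 56t^2 + 464t - 288 = (-(27/10)t + 9/5)(-(40/9)t^2 + (160/9)t - 160) + (0)
Last nonzero remainder: -(40/9)t^2 + (160/9)t - 160. Dividing through by -40/9 gives the monic gcd t^2 - 4t + 36.
Then lcm(f, g) = f·g / gcd(f, g); expanding and making the result monic gives the answer.

t^6 - 4t^5 + 8t^4 + 160t^3 - 1200t^2 + 1728t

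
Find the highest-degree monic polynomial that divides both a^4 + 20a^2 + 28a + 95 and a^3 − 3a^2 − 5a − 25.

a^2 + 2a + 5

By polynomial division,
  a^4 + 20a^2 + 28a + 95 = (a + 3)(a^3 − 3a^2 − 5a − 25) + (34a^2 + 68a + 170)
  a^3 − 3a^2 − 5a − 25 = ((1/34)a − 5/34)(34a^2 + 68a + 170) + (0)
Last nonzero remainder: 34a^2 + 68a + 170. Dividing through by 34 gives the monic gcd a^2 + 2a + 5.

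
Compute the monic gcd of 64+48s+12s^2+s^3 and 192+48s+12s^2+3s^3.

Repeated division with remainder:
  s^3+12s^2+48s+64 = (1/3)(3s^3+12s^2+48s+192) + (8s^2+32s)
  3s^3+12s^2+48s+192 = ((3/8)s)(8s^2+32s) + (48s+192)
  8s^2+32s = ((1/6)s)(48s+192) + (0)
Last nonzero remainder: 48s+192. Dividing through by 48 gives the monic gcd s+4.

4+s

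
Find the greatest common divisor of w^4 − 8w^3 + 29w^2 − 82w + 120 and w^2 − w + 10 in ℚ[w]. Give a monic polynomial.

By polynomial division,
  w^4 − 8w^3 + 29w^2 − 82w + 120 = (w^2 − 7w + 12)(w^2 − w + 10) + (0)
The last nonzero remainder w^2 − w + 10 is already monic.

w^2 − w + 10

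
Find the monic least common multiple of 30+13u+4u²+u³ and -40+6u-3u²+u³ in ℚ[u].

-120-22u-3u²+u⁴

Euclidean algorithm in ℚ[u]:
  u³+4u²+13u+30 = (u³-3u²+6u-40) + (7u²+7u+70)
  u³-3u²+6u-40 = ((1/7)u-4/7)(7u²+7u+70) + (0)
Last nonzero remainder: 7u²+7u+70. Dividing through by 7 gives the monic gcd u²+u+10.
Then lcm(f, g) = f·g / gcd(f, g); expanding and making the result monic gives the answer.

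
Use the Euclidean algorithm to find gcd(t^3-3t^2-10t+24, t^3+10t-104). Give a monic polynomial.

By polynomial division,
  t^3-3t^2-10t+24 = (t^3+10t-104) + (-3t^2-20t+128)
  t^3+10t-104 = (-(1/3)t+20/9)(-3t^2-20t+128) + ((874/9)t-3496/9)
  -3t^2-20t+128 = (-(27/874)t-144/437)((874/9)t-3496/9) + (0)
Last nonzero remainder: (874/9)t-3496/9. Dividing through by 874/9 gives the monic gcd t-4.

t-4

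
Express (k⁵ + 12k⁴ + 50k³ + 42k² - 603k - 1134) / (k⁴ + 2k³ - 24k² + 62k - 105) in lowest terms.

By polynomial division,
  k⁵ + 12k⁴ + 50k³ + 42k² - 603k - 1134 = (k + 10)(k⁴ + 2k³ - 24k² + 62k - 105) + (54k³ + 220k² - 1118k - 84)
  k⁴ + 2k³ - 24k² + 62k - 105 = ((1/54)k - 28/729)(54k³ + 220k² - 1118k - 84) + ((3757/729)k² + (15028/729)k - 26299/243)
  54k³ + 220k² - 1118k - 84 = ((39366/3757)k + 2916/3757)((3757/729)k² + (15028/729)k - 26299/243) + (0)
Last nonzero remainder: (3757/729)k² + (15028/729)k - 26299/243. Dividing through by 3757/729 gives the monic gcd k² + 4k - 21.
Cancel k² + 4k - 21 from numerator and denominator to get the reduced form.

(k³ + 8k² + 39k + 54)/(k² - 2k + 5)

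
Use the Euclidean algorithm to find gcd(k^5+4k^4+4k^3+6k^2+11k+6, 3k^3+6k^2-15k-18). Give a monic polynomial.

By polynomial division,
  k^5+4k^4+4k^3+6k^2+11k+6 = ((1/3)k^2+(2/3)k+5/3)(3k^3+6k^2-15k-18) + (12k^2+48k+36)
  3k^3+6k^2-15k-18 = ((1/4)k-1/2)(12k^2+48k+36) + (0)
Last nonzero remainder: 12k^2+48k+36. Dividing through by 12 gives the monic gcd k^2+4k+3.

k^2+4k+3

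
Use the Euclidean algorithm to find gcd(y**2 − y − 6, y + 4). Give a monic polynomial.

Apply the Euclidean algorithm:
  y**2 − y − 6 = (y − 5)(y + 4) + (14)
  y + 4 = ((1/14)y + 2/7)(14) + (0)
The last nonzero remainder is the constant 14, so the polynomials are coprime and gcd = 1.

1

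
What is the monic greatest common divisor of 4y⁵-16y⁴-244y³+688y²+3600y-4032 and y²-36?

y²-36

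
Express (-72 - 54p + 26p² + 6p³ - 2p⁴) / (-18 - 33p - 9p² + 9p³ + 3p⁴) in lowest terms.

By polynomial division,
  -2p⁴ + 6p³ + 26p² - 54p - 72 = (-2/3)(3p⁴ + 9p³ - 9p² - 33p - 18) + (12p³ + 20p² - 76p - 84)
  3p⁴ + 9p³ - 9p² - 33p - 18 = ((1/4)p + 1/3)(12p³ + 20p² - 76p - 84) + ((10/3)p² + (40/3)p + 10)
  12p³ + 20p² - 76p - 84 = ((18/5)p - 42/5)((10/3)p² + (40/3)p + 10) + (0)
Last nonzero remainder: (10/3)p² + (40/3)p + 10. Dividing through by 10/3 gives the monic gcd p² + 4p + 3.
Cancel p² + 4p + 3 from numerator and denominator to get the reduced form.

(-24 + 14p - 2p²)/(-6 - 3p + 3p²)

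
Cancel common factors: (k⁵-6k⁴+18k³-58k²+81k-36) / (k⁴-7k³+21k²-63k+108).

(k²-2k+1)/(k-3)

Repeated division with remainder:
  k⁵-6k⁴+18k³-58k²+81k-36 = (k+1)(k⁴-7k³+21k²-63k+108) + (4k³-16k²+36k-144)
  k⁴-7k³+21k²-63k+108 = ((1/4)k-3/4)(4k³-16k²+36k-144) + (0)
Last nonzero remainder: 4k³-16k²+36k-144. Dividing through by 4 gives the monic gcd k³-4k²+9k-36.
Cancel k³-4k²+9k-36 from numerator and denominator to get the reduced form.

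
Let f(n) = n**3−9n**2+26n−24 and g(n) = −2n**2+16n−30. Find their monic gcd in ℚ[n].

By polynomial division,
  n**3−9n**2+26n−24 = (−(1/2)n+1/2)(−2n**2+16n−30) + (3n−9)
  −2n**2+16n−30 = (−(2/3)n+10/3)(3n−9) + (0)
Last nonzero remainder: 3n−9. Dividing through by 3 gives the monic gcd n−3.

n−3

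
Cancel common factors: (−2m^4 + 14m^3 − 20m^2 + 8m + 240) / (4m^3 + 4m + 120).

(−m^2 + 4m + 12)/(2m + 6)

Euclidean algorithm in ℚ[m]:
  −2m^4 + 14m^3 − 20m^2 + 8m + 240 = (−(1/2)m + 7/2)(4m^3 + 4m + 120) + (−18m^2 + 54m − 180)
  4m^3 + 4m + 120 = (−(2/9)m − 2/3)(−18m^2 + 54m − 180) + (0)
Last nonzero remainder: −18m^2 + 54m − 180. Dividing through by −18 gives the monic gcd m^2 − 3m + 10.
Cancel m^2 − 3m + 10 from numerator and denominator to get the reduced form.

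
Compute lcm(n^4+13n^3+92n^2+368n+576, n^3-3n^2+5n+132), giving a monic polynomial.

n^6+6n^5+34n^4+153n^3+1036n^2+8112n+19008

Euclidean algorithm in ℚ[n]:
  n^4+13n^3+92n^2+368n+576 = (n+16)(n^3-3n^2+5n+132) + (135n^2+156n-1536)
  n^3-3n^2+5n+132 = ((1/135)n-187/6075)(135n^2+156n-1536) + ((42889/2025)n+171556/2025)
  135n^2+156n-1536 = ((273375/42889)n-777600/42889)((42889/2025)n+171556/2025) + (0)
Last nonzero remainder: (42889/2025)n+171556/2025. Dividing through by 42889/2025 gives the monic gcd n+4.
Then lcm(f, g) = f·g / gcd(f, g); expanding and making the result monic gives the answer.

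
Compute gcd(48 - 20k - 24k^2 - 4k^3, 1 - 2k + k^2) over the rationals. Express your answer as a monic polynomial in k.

-1 + k

By polynomial division,
  -4k^3 - 24k^2 - 20k + 48 = (-4k - 32)(k^2 - 2k + 1) + (-80k + 80)
  k^2 - 2k + 1 = (-(1/80)k + 1/80)(-80k + 80) + (0)
Last nonzero remainder: -80k + 80. Dividing through by -80 gives the monic gcd k - 1.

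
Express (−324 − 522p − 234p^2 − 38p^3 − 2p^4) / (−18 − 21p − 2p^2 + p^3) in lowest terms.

Repeated division with remainder:
  −2p^4 − 38p^3 − 234p^2 − 522p − 324 = (−2p − 42)(p^3 − 2p^2 − 21p − 18) + (−360p^2 − 1440p − 1080)
  p^3 − 2p^2 − 21p − 18 = (−(1/360)p + 1/60)(−360p^2 − 1440p − 1080) + (0)
Last nonzero remainder: −360p^2 − 1440p − 1080. Dividing through by −360 gives the monic gcd p^2 + 4p + 3.
Cancel p^2 + 4p + 3 from numerator and denominator to get the reduced form.

(−108 − 30p − 2p^2)/(−6 + p)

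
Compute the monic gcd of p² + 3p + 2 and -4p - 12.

By polynomial division,
  p² + 3p + 2 = (-(1/4)p)(-4p - 12) + (2)
  -4p - 12 = (-2p - 6)(2) + (0)
The last nonzero remainder is the constant 2, so the polynomials are coprime and gcd = 1.

1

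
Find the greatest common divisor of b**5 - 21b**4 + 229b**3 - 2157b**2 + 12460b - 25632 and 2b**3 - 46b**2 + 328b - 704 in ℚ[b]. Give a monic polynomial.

Repeated division with remainder:
  b**5 - 21b**4 + 229b**3 - 2157b**2 + 12460b - 25632 = ((1/2)b**2 + b + 111/2)(2b**3 - 46b**2 + 328b - 704) + (420b**2 - 5040b + 13440)
  2b**3 - 46b**2 + 328b - 704 = ((1/210)b - 11/210)(420b**2 - 5040b + 13440) + (0)
Last nonzero remainder: 420b**2 - 5040b + 13440. Dividing through by 420 gives the monic gcd b**2 - 12b + 32.

b**2 - 12b + 32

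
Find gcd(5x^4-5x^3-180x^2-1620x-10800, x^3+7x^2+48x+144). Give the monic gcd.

x^2+3x+36

By polynomial division,
  5x^4-5x^3-180x^2-1620x-10800 = (5x-40)(x^3+7x^2+48x+144) + (-140x^2-420x-5040)
  x^3+7x^2+48x+144 = (-(1/140)x-1/35)(-140x^2-420x-5040) + (0)
Last nonzero remainder: -140x^2-420x-5040. Dividing through by -140 gives the monic gcd x^2+3x+36.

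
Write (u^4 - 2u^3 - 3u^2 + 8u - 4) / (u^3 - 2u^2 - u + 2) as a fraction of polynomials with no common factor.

(u^2 + u - 2)/(u + 1)

Apply the Euclidean algorithm:
  u^4 - 2u^3 - 3u^2 + 8u - 4 = (u)(u^3 - 2u^2 - u + 2) + (-2u^2 + 6u - 4)
  u^3 - 2u^2 - u + 2 = (-(1/2)u - 1/2)(-2u^2 + 6u - 4) + (0)
Last nonzero remainder: -2u^2 + 6u - 4. Dividing through by -2 gives the monic gcd u^2 - 3u + 2.
Cancel u^2 - 3u + 2 from numerator and denominator to get the reduced form.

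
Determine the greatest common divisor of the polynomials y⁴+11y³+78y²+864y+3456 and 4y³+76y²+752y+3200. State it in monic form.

Apply the Euclidean algorithm:
  y⁴+11y³+78y²+864y+3456 = ((1/4)y-2)(4y³+76y²+752y+3200) + (42y²+1568y+9856)
  4y³+76y²+752y+3200 = ((2/21)y-110/63)(42y²+1568y+9856) + ((22960/9)y+183680/9)
  42y²+1568y+9856 = ((27/1640)y+99/205)((22960/9)y+183680/9) + (0)
Last nonzero remainder: (22960/9)y+183680/9. Dividing through by 22960/9 gives the monic gcd y+8.

y+8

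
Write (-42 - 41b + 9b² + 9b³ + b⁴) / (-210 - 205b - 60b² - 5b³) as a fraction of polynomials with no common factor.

Euclidean algorithm in ℚ[b]:
  b⁴ + 9b³ + 9b² - 41b - 42 = (-(1/5)b + 3/5)(-5b³ - 60b² - 205b - 210) + (4b² + 40b + 84)
  -5b³ - 60b² - 205b - 210 = (-(5/4)b - 5/2)(4b² + 40b + 84) + (0)
Last nonzero remainder: 4b² + 40b + 84. Dividing through by 4 gives the monic gcd b² + 10b + 21.
Cancel b² + 10b + 21 from numerator and denominator to get the reduced form.

(2 + b - b²)/(10 + 5b)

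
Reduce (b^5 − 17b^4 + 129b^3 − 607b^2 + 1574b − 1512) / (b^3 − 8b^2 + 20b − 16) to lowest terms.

Euclidean algorithm in ℚ[b]:
  b^5 − 17b^4 + 129b^3 − 607b^2 + 1574b − 1512 = (b^2 − 9b + 37)(b^3 − 8b^2 + 20b − 16) + (−115b^2 + 690b − 920)
  b^3 − 8b^2 + 20b − 16 = (−(1/115)b + 2/115)(−115b^2 + 690b − 920) + (0)
Last nonzero remainder: −115b^2 + 690b − 920. Dividing through by −115 gives the monic gcd b^2 − 6b + 8.
Cancel b^2 − 6b + 8 from numerator and denominator to get the reduced form.

(b^3 − 11b^2 + 55b − 189)/(b − 2)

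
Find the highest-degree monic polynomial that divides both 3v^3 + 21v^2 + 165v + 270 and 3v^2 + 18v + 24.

v + 2

Repeated division with remainder:
  3v^3 + 21v^2 + 165v + 270 = (v + 1)(3v^2 + 18v + 24) + (123v + 246)
  3v^2 + 18v + 24 = ((1/41)v + 4/41)(123v + 246) + (0)
Last nonzero remainder: 123v + 246. Dividing through by 123 gives the monic gcd v + 2.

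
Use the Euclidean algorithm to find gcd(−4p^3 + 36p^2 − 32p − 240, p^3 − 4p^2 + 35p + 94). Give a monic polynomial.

p + 2

By polynomial division,
  −4p^3 + 36p^2 − 32p − 240 = (−4)(p^3 − 4p^2 + 35p + 94) + (20p^2 + 108p + 136)
  p^3 − 4p^2 + 35p + 94 = ((1/20)p − 47/100)(20p^2 + 108p + 136) + ((1974/25)p + 3948/25)
  20p^2 + 108p + 136 = ((250/987)p + 850/987)((1974/25)p + 3948/25) + (0)
Last nonzero remainder: (1974/25)p + 3948/25. Dividing through by 1974/25 gives the monic gcd p + 2.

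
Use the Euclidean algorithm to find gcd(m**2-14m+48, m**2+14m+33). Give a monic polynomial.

Apply the Euclidean algorithm:
  m**2-14m+48 = (m**2+14m+33) + (-28m+15)
  m**2+14m+33 = (-(1/28)m-407/784)(-28m+15) + (31977/784)
  -28m+15 = (-(21952/31977)m+3920/10659)(31977/784) + (0)
The last nonzero remainder is the constant 31977/784, so the polynomials are coprime and gcd = 1.

1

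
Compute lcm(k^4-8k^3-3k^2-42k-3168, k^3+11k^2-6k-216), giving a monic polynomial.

Repeated division with remainder:
  k^4-8k^3-3k^2-42k-3168 = (k-19)(k^3+11k^2-6k-216) + (212k^2+60k-7272)
  k^3+11k^2-6k-216 = ((1/212)k+142/2809)(212k^2+60k-7272) + ((70980/2809)k+425880/2809)
  212k^2+60k-7272 = ((148877/17745)k-283709/5915)((70980/2809)k+425880/2809) + (0)
Last nonzero remainder: (70980/2809)k+425880/2809. Dividing through by 70980/2809 gives the monic gcd k+6.
Then lcm(f, g) = f·g / gcd(f, g); expanding and making the result monic gives the answer.

k^6-3k^5-79k^4+231k^3-3270k^2-14328k+114048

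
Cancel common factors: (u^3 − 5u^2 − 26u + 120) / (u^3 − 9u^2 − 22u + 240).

(u − 4)/(u − 8)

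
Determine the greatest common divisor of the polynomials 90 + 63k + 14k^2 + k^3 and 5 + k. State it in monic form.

5 + k

By polynomial division,
  k^3 + 14k^2 + 63k + 90 = (k^2 + 9k + 18)(k + 5) + (0)
The last nonzero remainder k + 5 is already monic.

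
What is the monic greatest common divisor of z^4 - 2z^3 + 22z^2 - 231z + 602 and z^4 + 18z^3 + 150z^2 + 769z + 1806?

z^2 + 5z + 43

Apply the Euclidean algorithm:
  z^4 - 2z^3 + 22z^2 - 231z + 602 = (z^4 + 18z^3 + 150z^2 + 769z + 1806) + (-20z^3 - 128z^2 - 1000z - 1204)
  z^4 + 18z^3 + 150z^2 + 769z + 1806 = (-(1/20)z - 29/50)(-20z^3 - 128z^2 - 1000z - 1204) + ((644/25)z^2 + (644/5)z + 27692/25)
  -20z^3 - 128z^2 - 1000z - 1204 = (-(125/161)z - 25/23)((644/25)z^2 + (644/5)z + 27692/25) + (0)
Last nonzero remainder: (644/25)z^2 + (644/5)z + 27692/25. Dividing through by 644/25 gives the monic gcd z^2 + 5z + 43.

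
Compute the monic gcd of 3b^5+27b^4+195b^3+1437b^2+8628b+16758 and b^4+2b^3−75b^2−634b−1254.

b^3+13b^2+68b+114

Apply the Euclidean algorithm:
  3b^5+27b^4+195b^3+1437b^2+8628b+16758 = (3b+21)(b^4+2b^3−75b^2−634b−1254) + (378b^3+4914b^2+25704b+43092)
  b^4+2b^3−75b^2−634b−1254 = ((1/378)b−11/378)(378b^3+4914b^2+25704b+43092) + (0)
Last nonzero remainder: 378b^3+4914b^2+25704b+43092. Dividing through by 378 gives the monic gcd b^3+13b^2+68b+114.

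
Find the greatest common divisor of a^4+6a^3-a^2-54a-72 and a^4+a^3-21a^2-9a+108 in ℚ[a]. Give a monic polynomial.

Repeated division with remainder:
  a^4+6a^3-a^2-54a-72 = (a^4+a^3-21a^2-9a+108) + (5a^3+20a^2-45a-180)
  a^4+a^3-21a^2-9a+108 = ((1/5)a-3/5)(5a^3+20a^2-45a-180) + (0)
Last nonzero remainder: 5a^3+20a^2-45a-180. Dividing through by 5 gives the monic gcd a^3+4a^2-9a-36.

a^3+4a^2-9a-36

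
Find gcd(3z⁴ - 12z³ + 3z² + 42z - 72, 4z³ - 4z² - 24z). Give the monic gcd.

Euclidean algorithm in ℚ[z]:
  3z⁴ - 12z³ + 3z² + 42z - 72 = ((3/4)z - 9/4)(4z³ - 4z² - 24z) + (12z² - 12z - 72)
  4z³ - 4z² - 24z = ((1/3)z)(12z² - 12z - 72) + (0)
Last nonzero remainder: 12z² - 12z - 72. Dividing through by 12 gives the monic gcd z² - z - 6.

z² - z - 6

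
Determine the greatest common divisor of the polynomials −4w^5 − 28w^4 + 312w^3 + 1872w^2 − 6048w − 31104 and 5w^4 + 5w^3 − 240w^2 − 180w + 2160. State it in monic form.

Repeated division with remainder:
  −4w^5 − 28w^4 + 312w^3 + 1872w^2 − 6048w − 31104 = (−(4/5)w − 24/5)(5w^4 + 5w^3 − 240w^2 − 180w + 2160) + (144w^3 + 576w^2 − 5184w − 20736)
  5w^4 + 5w^3 − 240w^2 − 180w + 2160 = ((5/144)w − 5/48)(144w^3 + 576w^2 − 5184w − 20736) + (0)
Last nonzero remainder: 144w^3 + 576w^2 − 5184w − 20736. Dividing through by 144 gives the monic gcd w^3 + 4w^2 − 36w − 144.

w^3 + 4w^2 − 36w − 144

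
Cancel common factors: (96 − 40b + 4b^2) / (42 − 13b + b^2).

(−16 + 4b)/(−7 + b)

Euclidean algorithm in ℚ[b]:
  4b^2 − 40b + 96 = (4)(b^2 − 13b + 42) + (12b − 72)
  b^2 − 13b + 42 = ((1/12)b − 7/12)(12b − 72) + (0)
Last nonzero remainder: 12b − 72. Dividing through by 12 gives the monic gcd b − 6.
Cancel b − 6 from numerator and denominator to get the reduced form.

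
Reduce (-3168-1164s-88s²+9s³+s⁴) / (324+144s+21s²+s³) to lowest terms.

(-88-3s+s²)/(9+s)

Euclidean algorithm in ℚ[s]:
  s⁴+9s³-88s²-1164s-3168 = (s-12)(s³+21s²+144s+324) + (20s²+240s+720)
  s³+21s²+144s+324 = ((1/20)s+9/20)(20s²+240s+720) + (0)
Last nonzero remainder: 20s²+240s+720. Dividing through by 20 gives the monic gcd s²+12s+36.
Cancel s²+12s+36 from numerator and denominator to get the reduced form.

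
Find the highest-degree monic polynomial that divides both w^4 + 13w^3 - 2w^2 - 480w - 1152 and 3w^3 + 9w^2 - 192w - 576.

Apply the Euclidean algorithm:
  w^4 + 13w^3 - 2w^2 - 480w - 1152 = ((1/3)w + 10/3)(3w^3 + 9w^2 - 192w - 576) + (32w^2 + 352w + 768)
  3w^3 + 9w^2 - 192w - 576 = ((3/32)w - 3/4)(32w^2 + 352w + 768) + (0)
Last nonzero remainder: 32w^2 + 352w + 768. Dividing through by 32 gives the monic gcd w^2 + 11w + 24.

w^2 + 11w + 24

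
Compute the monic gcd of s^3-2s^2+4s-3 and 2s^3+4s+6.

s^2-s+3

Euclidean algorithm in ℚ[s]:
  s^3-2s^2+4s-3 = (1/2)(2s^3+4s+6) + (-2s^2+2s-6)
  2s^3+4s+6 = (-s-1)(-2s^2+2s-6) + (0)
Last nonzero remainder: -2s^2+2s-6. Dividing through by -2 gives the monic gcd s^2-s+3.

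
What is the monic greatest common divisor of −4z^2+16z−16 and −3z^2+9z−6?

z−2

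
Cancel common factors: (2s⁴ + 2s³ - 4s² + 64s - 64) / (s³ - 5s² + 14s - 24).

(2s² + 6s - 8)/(s - 3)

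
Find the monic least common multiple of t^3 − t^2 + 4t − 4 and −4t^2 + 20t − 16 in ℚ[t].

Repeated division with remainder:
  t^3 − t^2 + 4t − 4 = (−(1/4)t − 1)(−4t^2 + 20t − 16) + (20t − 20)
  −4t^2 + 20t − 16 = (−(1/5)t + 4/5)(20t − 20) + (0)
Last nonzero remainder: 20t − 20. Dividing through by 20 gives the monic gcd t − 1.
Then lcm(f, g) = f·g / gcd(f, g); expanding and making the result monic gives the answer.

t^4 − 5t^3 + 8t^2 − 20t + 16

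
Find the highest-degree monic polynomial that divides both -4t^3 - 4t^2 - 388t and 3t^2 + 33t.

t

Apply the Euclidean algorithm:
  -4t^3 - 4t^2 - 388t = (-(4/3)t + 40/3)(3t^2 + 33t) + (-828t)
  3t^2 + 33t = (-(1/276)t - 11/276)(-828t) + (0)
Last nonzero remainder: -828t. Dividing through by -828 gives the monic gcd t.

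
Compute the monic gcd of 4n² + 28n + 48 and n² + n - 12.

n + 4

Apply the Euclidean algorithm:
  4n² + 28n + 48 = (4)(n² + n - 12) + (24n + 96)
  n² + n - 12 = ((1/24)n - 1/8)(24n + 96) + (0)
Last nonzero remainder: 24n + 96. Dividing through by 24 gives the monic gcd n + 4.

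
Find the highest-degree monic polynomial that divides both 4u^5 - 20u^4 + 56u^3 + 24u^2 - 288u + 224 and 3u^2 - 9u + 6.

u^2 - 3u + 2

Euclidean algorithm in ℚ[u]:
  4u^5 - 20u^4 + 56u^3 + 24u^2 - 288u + 224 = ((4/3)u^3 - (8/3)u^2 + 8u + 112/3)(3u^2 - 9u + 6) + (0)
Last nonzero remainder: 3u^2 - 9u + 6. Dividing through by 3 gives the monic gcd u^2 - 3u + 2.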